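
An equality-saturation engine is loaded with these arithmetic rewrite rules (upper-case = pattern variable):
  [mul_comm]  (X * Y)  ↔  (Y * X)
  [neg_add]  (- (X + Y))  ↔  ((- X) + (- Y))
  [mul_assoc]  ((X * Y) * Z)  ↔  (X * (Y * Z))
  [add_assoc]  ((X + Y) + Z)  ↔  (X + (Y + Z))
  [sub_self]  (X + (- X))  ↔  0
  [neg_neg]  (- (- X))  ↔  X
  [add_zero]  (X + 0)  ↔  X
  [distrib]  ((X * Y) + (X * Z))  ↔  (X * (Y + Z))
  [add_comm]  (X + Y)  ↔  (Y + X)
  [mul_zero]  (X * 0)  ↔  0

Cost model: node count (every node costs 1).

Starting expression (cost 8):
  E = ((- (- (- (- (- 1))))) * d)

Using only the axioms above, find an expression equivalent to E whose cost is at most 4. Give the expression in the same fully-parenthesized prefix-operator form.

1. [neg_neg →] (- (- (- (- 1))))  →  (- (- 1));  E = ((- (- (- 1))) * d)
2. [mul_comm →] ((- (- (- 1))) * d)  →  (d * (- (- (- 1))))
3. [neg_neg →] (- (- 1))  →  1;  cost 4 ≤ 4, done

(d * (- 1))   [cost 4]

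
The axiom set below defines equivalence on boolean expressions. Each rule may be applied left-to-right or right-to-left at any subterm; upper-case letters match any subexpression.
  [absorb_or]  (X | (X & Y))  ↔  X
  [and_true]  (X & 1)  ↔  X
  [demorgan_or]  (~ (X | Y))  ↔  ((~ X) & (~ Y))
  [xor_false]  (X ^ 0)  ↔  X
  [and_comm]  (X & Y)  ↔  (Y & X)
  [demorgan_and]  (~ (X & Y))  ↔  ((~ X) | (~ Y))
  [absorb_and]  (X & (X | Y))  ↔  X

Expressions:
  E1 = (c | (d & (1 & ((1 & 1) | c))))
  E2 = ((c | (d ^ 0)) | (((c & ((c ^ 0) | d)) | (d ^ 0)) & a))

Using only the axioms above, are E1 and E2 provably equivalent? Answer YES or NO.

1. [and_true →] (1 & 1)  →  1;  E1 = (c | (d & (1 & (1 | c))))
2. [absorb_and →] (1 & (1 | c))  →  1;  E1 = (c | (d & 1))
3. [and_true →] (d & 1)  →  d;  E1 = (c | d)
4. [xor_false ←] d  →  (d ^ 0);  E1 = (c | (d ^ 0))
5. [absorb_or ←] (c | (d ^ 0))  →  ((c | (d ^ 0)) | ((c | (d ^ 0)) & a))
6. [absorb_and ←] c  →  (c & (c | d));  E1 = ((c | (d ^ 0)) | (((c & (c | d)) | (d ^ 0)) & a))
7. [xor_false ←] c  →  (c ^ 0);  this is E2

YES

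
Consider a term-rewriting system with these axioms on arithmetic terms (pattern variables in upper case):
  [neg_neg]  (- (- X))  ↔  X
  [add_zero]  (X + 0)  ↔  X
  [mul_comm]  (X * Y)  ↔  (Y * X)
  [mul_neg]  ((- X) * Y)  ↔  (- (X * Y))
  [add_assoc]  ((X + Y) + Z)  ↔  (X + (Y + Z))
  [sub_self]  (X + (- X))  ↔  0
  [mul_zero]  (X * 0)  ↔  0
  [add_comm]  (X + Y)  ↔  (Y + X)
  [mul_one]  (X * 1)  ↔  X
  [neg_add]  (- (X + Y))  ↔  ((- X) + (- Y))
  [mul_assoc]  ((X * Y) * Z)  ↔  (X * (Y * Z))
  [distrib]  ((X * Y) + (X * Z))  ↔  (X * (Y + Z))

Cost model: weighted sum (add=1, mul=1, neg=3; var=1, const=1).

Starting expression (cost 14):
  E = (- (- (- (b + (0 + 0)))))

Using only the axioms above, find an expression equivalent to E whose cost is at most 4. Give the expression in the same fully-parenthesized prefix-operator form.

(1) (- (- (- (b + (0 + 0)))))  =[neg_neg →]=  (- (b + (0 + 0)))
(2) (0 + 0)  =[add_zero →]=  0    ⊢ (- (b + 0))
(3) (b + 0)  =[add_zero →]=  b    ⊢ cost 4, within 4

(- b)   [cost 4]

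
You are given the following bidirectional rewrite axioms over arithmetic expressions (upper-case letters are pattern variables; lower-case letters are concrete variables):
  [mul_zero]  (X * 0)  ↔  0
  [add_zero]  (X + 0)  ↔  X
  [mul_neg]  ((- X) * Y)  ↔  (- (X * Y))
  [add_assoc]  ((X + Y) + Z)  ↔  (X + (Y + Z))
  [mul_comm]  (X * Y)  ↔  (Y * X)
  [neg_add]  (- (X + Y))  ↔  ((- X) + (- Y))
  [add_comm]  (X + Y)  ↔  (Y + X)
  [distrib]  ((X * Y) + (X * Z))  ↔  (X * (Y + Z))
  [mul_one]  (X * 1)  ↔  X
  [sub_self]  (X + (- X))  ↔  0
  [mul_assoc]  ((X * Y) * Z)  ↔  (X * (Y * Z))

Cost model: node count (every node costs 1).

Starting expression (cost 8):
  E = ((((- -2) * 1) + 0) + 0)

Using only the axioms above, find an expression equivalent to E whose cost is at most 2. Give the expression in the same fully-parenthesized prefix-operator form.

step 1: add_zero (→) rewrites ((((- -2) * 1) + 0) + 0) into (((- -2) * 1) + 0)
step 2: mul_neg (→) rewrites ((- -2) * 1) into (- (-2 * 1)), now ((- (-2 * 1)) + 0)
step 3: mul_one (→) rewrites (-2 * 1) into -2, now ((- -2) + 0)
step 4: add_zero (→) rewrites ((- -2) + 0) into (- -2), reaching cost 2 (bound 2)

(- -2)   [cost 2]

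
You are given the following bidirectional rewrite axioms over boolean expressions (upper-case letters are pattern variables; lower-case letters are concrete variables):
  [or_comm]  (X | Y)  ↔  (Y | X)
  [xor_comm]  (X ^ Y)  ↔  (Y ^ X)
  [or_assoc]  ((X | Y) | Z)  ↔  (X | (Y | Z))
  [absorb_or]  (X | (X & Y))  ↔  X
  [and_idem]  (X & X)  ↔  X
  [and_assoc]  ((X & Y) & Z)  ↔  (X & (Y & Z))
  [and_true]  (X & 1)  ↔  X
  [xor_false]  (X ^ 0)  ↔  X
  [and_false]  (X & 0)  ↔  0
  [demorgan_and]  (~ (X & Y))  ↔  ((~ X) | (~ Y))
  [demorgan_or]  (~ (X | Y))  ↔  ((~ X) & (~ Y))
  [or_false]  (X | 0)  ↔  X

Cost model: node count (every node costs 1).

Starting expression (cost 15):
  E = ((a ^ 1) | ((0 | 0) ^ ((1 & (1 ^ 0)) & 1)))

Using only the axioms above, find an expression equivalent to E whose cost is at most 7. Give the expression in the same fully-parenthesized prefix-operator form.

(1) (1 ^ 0)  =[xor_false →]=  1    ⊢ ((a ^ 1) | ((0 | 0) ^ ((1 & 1) & 1)))
(2) (0 | 0)  =[or_false →]=  0    ⊢ ((a ^ 1) | (0 ^ ((1 & 1) & 1)))
(3) ((1 & 1) & 1)  =[and_true →]=  (1 & 1)    ⊢ ((a ^ 1) | (0 ^ (1 & 1)))
(4) (1 & 1)  =[and_true →]=  1    ⊢ cost 7, within 7

((a ^ 1) | (0 ^ 1))   [cost 7]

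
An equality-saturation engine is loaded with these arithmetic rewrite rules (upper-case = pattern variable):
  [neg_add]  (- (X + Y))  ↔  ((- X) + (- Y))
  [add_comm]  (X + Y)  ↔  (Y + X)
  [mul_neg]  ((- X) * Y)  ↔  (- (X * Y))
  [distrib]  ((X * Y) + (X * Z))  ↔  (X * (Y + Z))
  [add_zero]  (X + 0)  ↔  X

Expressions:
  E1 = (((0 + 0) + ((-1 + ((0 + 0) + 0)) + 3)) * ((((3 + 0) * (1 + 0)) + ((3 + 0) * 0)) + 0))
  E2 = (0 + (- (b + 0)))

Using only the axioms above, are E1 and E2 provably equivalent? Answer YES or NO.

Every axiom is a valid identity, so a rewrite proof would force E1 and E2 to agree under every assignment.
At b=0: E1 = 6 but E2 = 0; they differ, so no derivation exists.

NO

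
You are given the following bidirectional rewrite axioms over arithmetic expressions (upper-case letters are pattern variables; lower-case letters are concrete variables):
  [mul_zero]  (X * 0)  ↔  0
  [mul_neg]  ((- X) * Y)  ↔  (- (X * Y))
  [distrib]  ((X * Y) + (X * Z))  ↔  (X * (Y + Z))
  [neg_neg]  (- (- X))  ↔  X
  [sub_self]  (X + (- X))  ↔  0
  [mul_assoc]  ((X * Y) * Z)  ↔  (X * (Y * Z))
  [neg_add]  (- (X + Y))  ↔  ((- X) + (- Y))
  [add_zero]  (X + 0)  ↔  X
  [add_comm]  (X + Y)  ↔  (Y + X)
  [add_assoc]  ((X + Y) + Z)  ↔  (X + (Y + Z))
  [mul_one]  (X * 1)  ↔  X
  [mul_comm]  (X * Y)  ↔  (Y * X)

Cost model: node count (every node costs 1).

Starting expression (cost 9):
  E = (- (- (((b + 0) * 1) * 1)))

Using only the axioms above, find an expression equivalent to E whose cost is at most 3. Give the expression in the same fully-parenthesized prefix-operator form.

(- (- b))   [cost 3]

step 1: add_zero (→) rewrites (b + 0) into b, now (- (- ((b * 1) * 1)))
step 2: mul_one (→) rewrites (b * 1) into b, now (- (- (b * 1)))
step 3: mul_one (→) rewrites (b * 1) into b, reaching cost 3 (bound 3)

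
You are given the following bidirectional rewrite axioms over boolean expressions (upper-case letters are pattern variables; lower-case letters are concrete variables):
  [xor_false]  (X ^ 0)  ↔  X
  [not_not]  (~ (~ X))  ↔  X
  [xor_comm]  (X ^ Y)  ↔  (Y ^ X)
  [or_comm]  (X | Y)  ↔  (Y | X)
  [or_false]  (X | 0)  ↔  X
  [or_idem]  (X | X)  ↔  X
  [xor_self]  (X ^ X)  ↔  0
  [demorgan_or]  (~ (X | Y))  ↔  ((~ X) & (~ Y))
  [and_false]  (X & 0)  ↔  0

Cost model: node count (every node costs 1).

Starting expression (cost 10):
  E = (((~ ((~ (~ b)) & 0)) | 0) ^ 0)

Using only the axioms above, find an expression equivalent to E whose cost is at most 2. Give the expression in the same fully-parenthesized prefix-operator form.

1. [xor_false →] (((~ ((~ (~ b)) & 0)) | 0) ^ 0)  →  ((~ ((~ (~ b)) & 0)) | 0)
2. [or_false →] ((~ ((~ (~ b)) & 0)) | 0)  →  (~ ((~ (~ b)) & 0))
3. [not_not →] (~ (~ b))  →  b;  E = (~ (b & 0))
4. [and_false →] (b & 0)  →  0;  cost 2 ≤ 2, done

(~ 0)   [cost 2]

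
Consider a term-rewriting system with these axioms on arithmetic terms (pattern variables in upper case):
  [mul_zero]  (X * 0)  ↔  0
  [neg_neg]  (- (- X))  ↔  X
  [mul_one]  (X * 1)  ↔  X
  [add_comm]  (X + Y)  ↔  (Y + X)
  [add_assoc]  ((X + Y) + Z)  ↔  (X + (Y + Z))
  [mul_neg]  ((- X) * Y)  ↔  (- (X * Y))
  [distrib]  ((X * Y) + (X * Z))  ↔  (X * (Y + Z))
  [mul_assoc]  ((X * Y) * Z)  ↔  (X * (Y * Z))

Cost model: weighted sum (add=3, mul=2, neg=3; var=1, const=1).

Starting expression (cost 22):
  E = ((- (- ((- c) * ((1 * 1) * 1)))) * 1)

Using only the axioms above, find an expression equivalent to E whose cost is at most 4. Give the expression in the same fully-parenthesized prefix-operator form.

(1) (1 * 1)  =[mul_one →]=  1    ⊢ ((- (- ((- c) * (1 * 1)))) * 1)
(2) ((- (- ((- c) * (1 * 1)))) * 1)  =[mul_one →]=  (- (- ((- c) * (1 * 1))))
(3) (1 * 1)  =[mul_one →]=  1    ⊢ (- (- ((- c) * 1)))
(4) ((- c) * 1)  =[mul_one →]=  (- c)    ⊢ (- (- (- c)))
(5) (- (- (- c)))  =[neg_neg →]=  (- c)    ⊢ cost 4, within 4

(- c)   [cost 4]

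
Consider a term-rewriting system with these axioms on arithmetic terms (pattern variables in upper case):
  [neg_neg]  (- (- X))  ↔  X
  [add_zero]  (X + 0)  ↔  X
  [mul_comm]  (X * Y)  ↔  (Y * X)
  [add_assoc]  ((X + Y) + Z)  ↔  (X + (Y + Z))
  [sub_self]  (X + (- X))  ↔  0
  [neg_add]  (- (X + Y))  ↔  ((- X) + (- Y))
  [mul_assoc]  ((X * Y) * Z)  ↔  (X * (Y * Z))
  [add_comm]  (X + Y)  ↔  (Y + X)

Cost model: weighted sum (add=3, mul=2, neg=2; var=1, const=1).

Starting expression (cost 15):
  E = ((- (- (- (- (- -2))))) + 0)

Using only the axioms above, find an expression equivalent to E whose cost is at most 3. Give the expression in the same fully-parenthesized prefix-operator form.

1. [add_zero →] ((- (- (- (- (- -2))))) + 0)  →  (- (- (- (- (- -2)))))
2. [neg_neg →] (- (- (- (- (- -2)))))  →  (- (- (- -2)))
3. [neg_neg →] (- (- (- -2)))  →  (- -2);  cost 3 ≤ 3, done

(- -2)   [cost 3]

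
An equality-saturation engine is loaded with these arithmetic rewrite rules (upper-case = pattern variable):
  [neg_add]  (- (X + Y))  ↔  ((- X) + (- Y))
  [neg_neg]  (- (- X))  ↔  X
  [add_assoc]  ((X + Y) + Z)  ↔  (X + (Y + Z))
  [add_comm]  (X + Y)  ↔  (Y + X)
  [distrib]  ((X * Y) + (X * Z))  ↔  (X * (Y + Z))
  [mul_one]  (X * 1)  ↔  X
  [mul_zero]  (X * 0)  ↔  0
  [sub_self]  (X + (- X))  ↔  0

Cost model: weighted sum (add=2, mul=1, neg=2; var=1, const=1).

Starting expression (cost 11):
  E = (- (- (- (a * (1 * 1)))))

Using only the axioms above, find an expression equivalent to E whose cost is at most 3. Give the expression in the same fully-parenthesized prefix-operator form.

step 1: mul_one (→) rewrites (1 * 1) into 1, now (- (- (- (a * 1))))
step 2: neg_neg (→) rewrites (- (- (- (a * 1)))) into (- (a * 1))
step 3: mul_one (→) rewrites (a * 1) into a, reaching cost 3 (bound 3)

(- a)   [cost 3]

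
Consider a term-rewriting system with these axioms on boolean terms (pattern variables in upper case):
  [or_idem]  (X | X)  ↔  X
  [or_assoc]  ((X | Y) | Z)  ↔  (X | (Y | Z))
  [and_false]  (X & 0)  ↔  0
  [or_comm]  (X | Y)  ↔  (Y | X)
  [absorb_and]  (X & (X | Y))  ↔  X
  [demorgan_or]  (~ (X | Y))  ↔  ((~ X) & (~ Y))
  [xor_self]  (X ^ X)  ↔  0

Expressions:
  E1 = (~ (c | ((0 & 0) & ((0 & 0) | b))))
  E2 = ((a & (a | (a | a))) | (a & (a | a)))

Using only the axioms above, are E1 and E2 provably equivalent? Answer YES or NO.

NO

The axioms are sound identities: if E1 ↔* E2 then E1 and E2 evaluate identically under any assignment.
Under a=0, b=0, c=0: E1 evaluates to 1, E2 to 0. Distinct ⇒ no rewrite sequence connects them.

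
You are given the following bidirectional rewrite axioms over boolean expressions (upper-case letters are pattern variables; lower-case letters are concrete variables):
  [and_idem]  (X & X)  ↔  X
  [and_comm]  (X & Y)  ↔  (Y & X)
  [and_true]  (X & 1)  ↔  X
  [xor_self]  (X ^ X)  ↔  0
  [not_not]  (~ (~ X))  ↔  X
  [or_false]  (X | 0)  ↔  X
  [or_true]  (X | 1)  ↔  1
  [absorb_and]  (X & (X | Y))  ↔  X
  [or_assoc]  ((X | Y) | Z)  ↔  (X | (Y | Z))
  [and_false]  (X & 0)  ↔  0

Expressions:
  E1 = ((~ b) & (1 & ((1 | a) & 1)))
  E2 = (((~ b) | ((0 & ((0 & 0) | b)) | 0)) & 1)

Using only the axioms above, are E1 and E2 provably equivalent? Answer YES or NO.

(1) ((1 | a) & 1)  =[and_true →]=  (1 | a)    ⊢ ((~ b) & (1 & (1 | a)))
(2) (1 & (1 | a))  =[absorb_and →]=  1    ⊢ ((~ b) & 1)
(3) ((~ b) & 1)  =[and_true →]=  (~ b)
(4) (~ b)  =[or_false ←]=  ((~ b) | 0)
(5) ((~ b) | 0)  =[and_true ←]=  (((~ b) | 0) & 1)
(6) 0  =[absorb_and ←]=  (0 & (0 | b))    ⊢ (((~ b) | (0 & (0 | b))) & 1)
(7) (0 & (0 | b))  =[or_false ←]=  ((0 & (0 | b)) | 0)    ⊢ (((~ b) | ((0 & (0 | b)) | 0)) & 1)
(8) 0  =[and_idem ←]=  (0 & 0)    ⊢ E2

YES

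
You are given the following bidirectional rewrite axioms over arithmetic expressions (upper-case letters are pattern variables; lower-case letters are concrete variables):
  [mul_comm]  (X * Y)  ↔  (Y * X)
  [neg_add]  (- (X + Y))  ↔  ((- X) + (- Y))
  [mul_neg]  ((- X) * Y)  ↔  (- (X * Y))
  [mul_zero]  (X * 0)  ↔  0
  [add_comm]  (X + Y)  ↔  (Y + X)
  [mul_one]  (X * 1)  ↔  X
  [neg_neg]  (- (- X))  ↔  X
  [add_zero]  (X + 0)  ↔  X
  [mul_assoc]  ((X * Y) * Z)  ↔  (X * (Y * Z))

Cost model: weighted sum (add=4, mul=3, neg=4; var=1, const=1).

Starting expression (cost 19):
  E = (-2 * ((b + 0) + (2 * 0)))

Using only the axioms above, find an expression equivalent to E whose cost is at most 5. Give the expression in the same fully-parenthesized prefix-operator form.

(-2 * b)   [cost 5]

step 1: mul_zero (→) rewrites (2 * 0) into 0, now (-2 * ((b + 0) + 0))
step 2: add_zero (→) rewrites (b + 0) into b, now (-2 * (b + 0))
step 3: add_zero (→) rewrites (b + 0) into b, reaching cost 5 (bound 5)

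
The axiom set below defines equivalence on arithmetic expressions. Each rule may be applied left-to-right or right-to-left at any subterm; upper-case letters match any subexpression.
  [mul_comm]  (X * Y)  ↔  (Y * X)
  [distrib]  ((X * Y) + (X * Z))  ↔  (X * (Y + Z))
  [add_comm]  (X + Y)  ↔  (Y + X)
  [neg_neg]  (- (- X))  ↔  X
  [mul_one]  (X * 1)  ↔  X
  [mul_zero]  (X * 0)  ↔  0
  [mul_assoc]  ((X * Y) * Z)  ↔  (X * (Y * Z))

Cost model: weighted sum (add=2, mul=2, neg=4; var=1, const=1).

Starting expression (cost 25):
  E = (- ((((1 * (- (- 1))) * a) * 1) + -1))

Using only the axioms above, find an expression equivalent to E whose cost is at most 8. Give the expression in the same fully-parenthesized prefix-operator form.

(- (a + -1))   [cost 8]

(1) (- (- 1))  =[neg_neg →]=  1    ⊢ (- ((((1 * 1) * a) * 1) + -1))
(2) (((1 * 1) * a) * 1)  =[mul_assoc →]=  ((1 * 1) * (a * 1))    ⊢ (- (((1 * 1) * (a * 1)) + -1))
(3) ((1 * 1) * (a * 1))  =[mul_comm →]=  ((a * 1) * (1 * 1))    ⊢ (- (((a * 1) * (1 * 1)) + -1))
(4) ((a * 1) * (1 * 1))  =[mul_assoc →]=  (a * (1 * (1 * 1)))    ⊢ (- ((a * (1 * (1 * 1))) + -1))
(5) (1 * 1)  =[mul_one →]=  1    ⊢ (- ((a * (1 * 1)) + -1))
(6) (1 * 1)  =[mul_one →]=  1    ⊢ (- ((a * 1) + -1))
(7) (a * 1)  =[mul_one →]=  a    ⊢ cost 8, within 8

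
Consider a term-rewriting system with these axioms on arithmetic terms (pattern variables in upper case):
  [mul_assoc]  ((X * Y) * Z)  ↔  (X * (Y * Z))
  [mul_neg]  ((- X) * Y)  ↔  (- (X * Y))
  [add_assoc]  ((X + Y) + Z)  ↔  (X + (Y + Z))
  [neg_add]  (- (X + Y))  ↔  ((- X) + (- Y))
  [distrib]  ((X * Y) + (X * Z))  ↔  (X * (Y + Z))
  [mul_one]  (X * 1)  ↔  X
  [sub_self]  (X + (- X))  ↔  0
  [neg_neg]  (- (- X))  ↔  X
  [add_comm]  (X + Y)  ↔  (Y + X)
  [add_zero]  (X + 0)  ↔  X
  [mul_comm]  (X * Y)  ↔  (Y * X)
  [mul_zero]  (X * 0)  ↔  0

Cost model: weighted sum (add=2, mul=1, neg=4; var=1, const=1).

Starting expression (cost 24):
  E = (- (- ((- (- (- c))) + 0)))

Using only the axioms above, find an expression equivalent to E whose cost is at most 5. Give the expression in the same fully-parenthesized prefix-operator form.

1. [add_zero →] ((- (- (- c))) + 0)  →  (- (- (- c)));  E = (- (- (- (- (- c)))))
2. [neg_neg →] (- (- c))  →  c;  E = (- (- (- c)))
3. [neg_neg →] (- (- (- c)))  →  (- c);  cost 5 ≤ 5, done

(- c)   [cost 5]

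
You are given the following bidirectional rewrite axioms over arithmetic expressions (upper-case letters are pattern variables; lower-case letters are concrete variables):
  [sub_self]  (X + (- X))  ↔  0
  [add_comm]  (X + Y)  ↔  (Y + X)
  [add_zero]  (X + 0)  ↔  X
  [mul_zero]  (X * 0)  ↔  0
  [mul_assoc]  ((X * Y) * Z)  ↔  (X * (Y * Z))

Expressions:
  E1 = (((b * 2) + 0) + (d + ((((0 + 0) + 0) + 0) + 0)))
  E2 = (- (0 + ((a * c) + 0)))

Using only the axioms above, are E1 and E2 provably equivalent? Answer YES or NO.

Every axiom is a valid identity, so a rewrite proof would force E1 and E2 to agree under every assignment.
At a=0, b=0, c=0, d=1: E1 = 1 but E2 = 0; they differ, so no derivation exists.

NO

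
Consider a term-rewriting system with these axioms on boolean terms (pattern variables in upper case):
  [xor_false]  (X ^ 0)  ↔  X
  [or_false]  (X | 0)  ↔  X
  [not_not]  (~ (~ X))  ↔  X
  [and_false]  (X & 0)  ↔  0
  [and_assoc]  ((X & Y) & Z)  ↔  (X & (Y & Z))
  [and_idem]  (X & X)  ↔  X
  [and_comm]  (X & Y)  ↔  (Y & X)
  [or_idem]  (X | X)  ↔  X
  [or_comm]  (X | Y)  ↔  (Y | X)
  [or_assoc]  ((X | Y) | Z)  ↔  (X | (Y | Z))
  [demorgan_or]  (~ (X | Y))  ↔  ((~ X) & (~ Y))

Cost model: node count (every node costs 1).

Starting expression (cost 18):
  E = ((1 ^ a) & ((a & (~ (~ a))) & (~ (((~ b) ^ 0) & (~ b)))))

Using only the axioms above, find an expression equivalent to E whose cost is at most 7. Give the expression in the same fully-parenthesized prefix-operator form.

(1) ((~ b) ^ 0)  =[xor_false →]=  (~ b)    ⊢ ((1 ^ a) & ((a & (~ (~ a))) & (~ ((~ b) & (~ b)))))
(2) (~ (~ a))  =[not_not →]=  a    ⊢ ((1 ^ a) & ((a & a) & (~ ((~ b) & (~ b)))))
(3) (a & a)  =[and_idem →]=  a    ⊢ ((1 ^ a) & (a & (~ ((~ b) & (~ b)))))
(4) ((~ b) & (~ b))  =[and_idem →]=  (~ b)    ⊢ ((1 ^ a) & (a & (~ (~ b))))
(5) (~ (~ b))  =[not_not →]=  b    ⊢ cost 7, within 7

((1 ^ a) & (a & b))   [cost 7]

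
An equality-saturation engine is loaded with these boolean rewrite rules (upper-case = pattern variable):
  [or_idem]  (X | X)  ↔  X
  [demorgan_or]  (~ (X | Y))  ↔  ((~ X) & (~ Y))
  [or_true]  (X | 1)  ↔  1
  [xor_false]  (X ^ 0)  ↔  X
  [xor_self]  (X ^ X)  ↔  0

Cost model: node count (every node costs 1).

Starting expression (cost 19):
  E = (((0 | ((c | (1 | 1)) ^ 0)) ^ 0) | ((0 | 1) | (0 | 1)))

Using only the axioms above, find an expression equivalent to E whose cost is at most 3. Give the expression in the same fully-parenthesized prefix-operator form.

1. [xor_false →] ((c | (1 | 1)) ^ 0)  →  (c | (1 | 1));  E = (((0 | (c | (1 | 1))) ^ 0) | ((0 | 1) | (0 | 1)))
2. [or_idem →] ((0 | 1) | (0 | 1))  →  (0 | 1);  E = (((0 | (c | (1 | 1))) ^ 0) | (0 | 1))
3. [or_idem →] (1 | 1)  →  1;  E = (((0 | (c | 1)) ^ 0) | (0 | 1))
4. [or_true →] (c | 1)  →  1;  E = (((0 | 1) ^ 0) | (0 | 1))
5. [xor_false →] ((0 | 1) ^ 0)  →  (0 | 1);  E = ((0 | 1) | (0 | 1))
6. [or_idem →] ((0 | 1) | (0 | 1))  →  (0 | 1);  cost 3 ≤ 3, done

(0 | 1)   [cost 3]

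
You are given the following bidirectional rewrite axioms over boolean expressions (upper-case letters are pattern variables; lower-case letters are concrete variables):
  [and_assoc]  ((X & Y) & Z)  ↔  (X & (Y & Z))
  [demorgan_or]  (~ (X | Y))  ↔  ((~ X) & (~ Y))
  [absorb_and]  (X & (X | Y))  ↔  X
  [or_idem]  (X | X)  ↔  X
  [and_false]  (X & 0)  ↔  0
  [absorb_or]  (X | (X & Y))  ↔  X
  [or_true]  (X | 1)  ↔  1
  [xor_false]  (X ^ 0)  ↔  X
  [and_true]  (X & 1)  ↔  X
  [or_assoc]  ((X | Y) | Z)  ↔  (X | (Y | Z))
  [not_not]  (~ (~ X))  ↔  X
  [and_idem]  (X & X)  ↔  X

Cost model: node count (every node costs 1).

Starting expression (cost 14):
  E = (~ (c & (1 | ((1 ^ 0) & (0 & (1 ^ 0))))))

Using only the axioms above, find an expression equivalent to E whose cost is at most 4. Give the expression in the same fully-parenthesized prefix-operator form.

(~ (c & 1))   [cost 4]

step 1: xor_false (→) rewrites (1 ^ 0) into 1, now (~ (c & (1 | ((1 ^ 0) & (0 & 1)))))
step 2: and_true (→) rewrites (0 & 1) into 0, now (~ (c & (1 | ((1 ^ 0) & 0))))
step 3: xor_false (→) rewrites (1 ^ 0) into 1, now (~ (c & (1 | (1 & 0))))
step 4: absorb_or (→) rewrites (1 | (1 & 0)) into 1, reaching cost 4 (bound 4)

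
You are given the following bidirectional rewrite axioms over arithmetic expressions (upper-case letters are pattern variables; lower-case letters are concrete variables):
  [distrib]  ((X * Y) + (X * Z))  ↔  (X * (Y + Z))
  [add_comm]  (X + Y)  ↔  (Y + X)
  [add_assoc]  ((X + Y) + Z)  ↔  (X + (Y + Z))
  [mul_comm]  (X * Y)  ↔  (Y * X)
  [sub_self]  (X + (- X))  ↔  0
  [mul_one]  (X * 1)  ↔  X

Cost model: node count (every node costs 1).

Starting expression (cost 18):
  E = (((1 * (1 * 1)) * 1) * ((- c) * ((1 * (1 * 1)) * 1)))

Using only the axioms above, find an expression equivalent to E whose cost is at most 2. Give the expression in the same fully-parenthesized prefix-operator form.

(- c)   [cost 2]

(1) ((1 * (1 * 1)) * 1)  =[mul_one →]=  (1 * (1 * 1))    ⊢ (((1 * (1 * 1)) * 1) * ((- c) * (1 * (1 * 1))))
(2) (1 * (1 * 1))  =[mul_comm →]=  ((1 * 1) * 1)    ⊢ (((1 * (1 * 1)) * 1) * ((- c) * ((1 * 1) * 1)))
(3) (1 * 1)  =[mul_one →]=  1    ⊢ (((1 * (1 * 1)) * 1) * ((- c) * (1 * 1)))
(4) (1 * 1)  =[mul_one →]=  1    ⊢ (((1 * (1 * 1)) * 1) * ((- c) * 1))
(5) ((1 * (1 * 1)) * 1)  =[mul_one →]=  (1 * (1 * 1))    ⊢ ((1 * (1 * 1)) * ((- c) * 1))
(6) (1 * (1 * 1))  =[mul_comm →]=  ((1 * 1) * 1)    ⊢ (((1 * 1) * 1) * ((- c) * 1))
(7) ((1 * 1) * 1)  =[mul_one →]=  (1 * 1)    ⊢ ((1 * 1) * ((- c) * 1))
(8) (1 * 1)  =[mul_one →]=  1    ⊢ (1 * ((- c) * 1))
(9) ((- c) * 1)  =[mul_one →]=  (- c)    ⊢ (1 * (- c))
(10) (1 * (- c))  =[mul_comm →]=  ((- c) * 1)
(11) ((- c) * 1)  =[mul_one →]=  (- c)    ⊢ cost 2, within 2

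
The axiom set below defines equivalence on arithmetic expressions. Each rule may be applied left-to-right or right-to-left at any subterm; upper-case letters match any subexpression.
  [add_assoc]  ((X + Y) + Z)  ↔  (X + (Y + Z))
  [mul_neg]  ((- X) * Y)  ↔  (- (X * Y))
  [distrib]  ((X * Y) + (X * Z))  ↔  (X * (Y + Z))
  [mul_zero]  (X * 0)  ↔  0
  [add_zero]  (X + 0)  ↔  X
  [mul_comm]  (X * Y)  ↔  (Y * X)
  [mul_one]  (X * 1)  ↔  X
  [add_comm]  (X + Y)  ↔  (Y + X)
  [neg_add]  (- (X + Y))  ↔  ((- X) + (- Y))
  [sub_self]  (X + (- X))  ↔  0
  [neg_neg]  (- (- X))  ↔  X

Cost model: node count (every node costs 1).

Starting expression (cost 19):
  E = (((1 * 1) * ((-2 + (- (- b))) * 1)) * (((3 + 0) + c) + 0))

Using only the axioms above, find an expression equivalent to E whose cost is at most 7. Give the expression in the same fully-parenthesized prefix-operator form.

(1) (- (- b))  =[neg_neg →]=  b    ⊢ (((1 * 1) * ((-2 + b) * 1)) * (((3 + 0) + c) + 0))
(2) ((-2 + b) * 1)  =[mul_one →]=  (-2 + b)    ⊢ (((1 * 1) * (-2 + b)) * (((3 + 0) + c) + 0))
(3) ((1 * 1) * (-2 + b))  =[mul_comm →]=  ((-2 + b) * (1 * 1))    ⊢ (((-2 + b) * (1 * 1)) * (((3 + 0) + c) + 0))
(4) (3 + 0)  =[add_zero →]=  3    ⊢ (((-2 + b) * (1 * 1)) * ((3 + c) + 0))
(5) (1 * 1)  =[mul_one →]=  1    ⊢ (((-2 + b) * 1) * ((3 + c) + 0))
(6) ((3 + c) + 0)  =[add_zero →]=  (3 + c)    ⊢ (((-2 + b) * 1) * (3 + c))
(7) ((-2 + b) * 1)  =[mul_one →]=  (-2 + b)    ⊢ cost 7, within 7

((-2 + b) * (3 + c))   [cost 7]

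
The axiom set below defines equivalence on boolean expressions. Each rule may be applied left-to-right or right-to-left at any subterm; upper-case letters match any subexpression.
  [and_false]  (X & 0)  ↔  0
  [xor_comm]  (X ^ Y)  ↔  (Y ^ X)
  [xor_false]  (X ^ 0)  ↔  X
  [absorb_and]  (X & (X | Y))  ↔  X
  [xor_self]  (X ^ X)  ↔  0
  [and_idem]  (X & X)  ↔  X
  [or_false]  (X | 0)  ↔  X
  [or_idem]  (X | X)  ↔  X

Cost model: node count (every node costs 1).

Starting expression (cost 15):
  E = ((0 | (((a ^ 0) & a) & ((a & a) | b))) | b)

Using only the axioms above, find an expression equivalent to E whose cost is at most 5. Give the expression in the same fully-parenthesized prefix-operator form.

((0 | a) | b)   [cost 5]

1. [xor_false →] (a ^ 0)  →  a;  E = ((0 | ((a & a) & ((a & a) | b))) | b)
2. [absorb_and →] ((a & a) & ((a & a) | b))  →  (a & a);  E = ((0 | (a & a)) | b)
3. [and_idem →] (a & a)  →  a;  cost 5 ≤ 5, done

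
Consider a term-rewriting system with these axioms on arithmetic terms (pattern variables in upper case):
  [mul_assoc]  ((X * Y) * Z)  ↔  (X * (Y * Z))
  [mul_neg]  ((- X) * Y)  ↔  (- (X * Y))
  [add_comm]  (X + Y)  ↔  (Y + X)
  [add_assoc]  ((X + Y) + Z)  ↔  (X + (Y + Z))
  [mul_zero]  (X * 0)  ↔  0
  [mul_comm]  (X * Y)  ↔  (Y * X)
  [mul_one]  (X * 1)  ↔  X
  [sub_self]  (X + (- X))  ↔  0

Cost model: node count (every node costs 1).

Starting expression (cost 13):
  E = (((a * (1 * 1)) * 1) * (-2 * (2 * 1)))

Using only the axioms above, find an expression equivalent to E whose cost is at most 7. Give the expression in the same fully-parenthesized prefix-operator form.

1. [mul_one →] (1 * 1)  →  1;  E = (((a * 1) * 1) * (-2 * (2 * 1)))
2. [mul_one →] (2 * 1)  →  2;  E = (((a * 1) * 1) * (-2 * 2))
3. [mul_one →] (a * 1)  →  a;  cost 7 ≤ 7, done

((a * 1) * (-2 * 2))   [cost 7]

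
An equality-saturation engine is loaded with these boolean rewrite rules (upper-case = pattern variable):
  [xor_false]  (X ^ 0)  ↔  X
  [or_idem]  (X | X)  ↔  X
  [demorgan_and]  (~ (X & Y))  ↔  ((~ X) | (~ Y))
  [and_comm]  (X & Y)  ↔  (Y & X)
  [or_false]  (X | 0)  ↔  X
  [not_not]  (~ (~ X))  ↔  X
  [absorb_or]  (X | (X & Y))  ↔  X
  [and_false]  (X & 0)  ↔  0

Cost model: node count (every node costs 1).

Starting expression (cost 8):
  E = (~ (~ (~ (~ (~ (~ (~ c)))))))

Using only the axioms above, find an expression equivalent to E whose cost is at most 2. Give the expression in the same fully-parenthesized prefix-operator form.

(1) (~ (~ (~ (~ c))))  =[not_not →]=  (~ (~ c))    ⊢ (~ (~ (~ (~ (~ c)))))
(2) (~ (~ (~ c)))  =[not_not →]=  (~ c)    ⊢ (~ (~ (~ c)))
(3) (~ (~ c))  =[not_not →]=  c    ⊢ cost 2, within 2

(~ c)   [cost 2]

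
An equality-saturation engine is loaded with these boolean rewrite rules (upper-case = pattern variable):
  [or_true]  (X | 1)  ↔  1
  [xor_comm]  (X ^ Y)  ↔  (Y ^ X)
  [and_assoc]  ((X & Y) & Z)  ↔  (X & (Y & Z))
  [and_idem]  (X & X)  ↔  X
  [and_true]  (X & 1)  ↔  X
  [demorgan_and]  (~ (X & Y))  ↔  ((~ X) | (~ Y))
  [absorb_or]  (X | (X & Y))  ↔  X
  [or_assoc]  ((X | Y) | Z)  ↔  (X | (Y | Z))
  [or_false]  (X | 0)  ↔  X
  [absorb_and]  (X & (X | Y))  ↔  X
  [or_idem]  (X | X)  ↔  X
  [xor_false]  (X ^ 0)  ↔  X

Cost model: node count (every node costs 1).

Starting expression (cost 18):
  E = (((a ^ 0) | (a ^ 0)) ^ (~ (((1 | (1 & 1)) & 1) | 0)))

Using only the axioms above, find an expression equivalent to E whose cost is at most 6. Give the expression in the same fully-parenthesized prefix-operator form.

((a ^ 0) ^ (~ 1))   [cost 6]

(1) (1 | (1 & 1))  =[absorb_or →]=  1    ⊢ (((a ^ 0) | (a ^ 0)) ^ (~ ((1 & 1) | 0)))
(2) ((a ^ 0) | (a ^ 0))  =[or_idem →]=  (a ^ 0)    ⊢ ((a ^ 0) ^ (~ ((1 & 1) | 0)))
(3) (1 & 1)  =[and_true →]=  1    ⊢ ((a ^ 0) ^ (~ (1 | 0)))
(4) (1 | 0)  =[or_false →]=  1    ⊢ cost 6, within 6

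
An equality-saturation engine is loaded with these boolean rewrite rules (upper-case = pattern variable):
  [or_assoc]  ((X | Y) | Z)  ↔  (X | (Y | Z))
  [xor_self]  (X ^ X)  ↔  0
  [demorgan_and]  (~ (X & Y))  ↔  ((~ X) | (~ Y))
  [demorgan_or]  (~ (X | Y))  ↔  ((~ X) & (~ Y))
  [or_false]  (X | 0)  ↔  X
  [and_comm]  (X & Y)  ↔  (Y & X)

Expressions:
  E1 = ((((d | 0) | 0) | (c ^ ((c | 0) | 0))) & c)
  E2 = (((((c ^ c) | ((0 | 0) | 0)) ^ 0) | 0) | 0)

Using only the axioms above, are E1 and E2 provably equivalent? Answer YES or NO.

NO

All listed rules preserve value, hence provable equivalence implies equal values everywhere; look for a separating assignment.
c=1, d=1 gives E1 ↦ 1, E2 ↦ 0; values differ ⇒ not provably equivalent.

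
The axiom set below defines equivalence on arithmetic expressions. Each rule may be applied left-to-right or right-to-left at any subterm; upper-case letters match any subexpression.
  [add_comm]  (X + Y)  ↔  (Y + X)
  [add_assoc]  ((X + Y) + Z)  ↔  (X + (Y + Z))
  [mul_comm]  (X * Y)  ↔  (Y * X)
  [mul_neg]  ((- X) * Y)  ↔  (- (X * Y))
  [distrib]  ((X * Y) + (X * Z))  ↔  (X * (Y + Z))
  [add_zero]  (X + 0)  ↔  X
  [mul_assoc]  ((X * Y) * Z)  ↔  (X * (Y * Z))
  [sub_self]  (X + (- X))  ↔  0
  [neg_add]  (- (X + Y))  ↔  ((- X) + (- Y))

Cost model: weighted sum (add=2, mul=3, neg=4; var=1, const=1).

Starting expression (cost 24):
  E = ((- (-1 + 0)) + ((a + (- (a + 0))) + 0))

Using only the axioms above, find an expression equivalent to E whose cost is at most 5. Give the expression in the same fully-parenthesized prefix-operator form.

(1) ((a + (- (a + 0))) + 0)  =[add_zero →]=  (a + (- (a + 0)))    ⊢ ((- (-1 + 0)) + (a + (- (a + 0))))
(2) (a + 0)  =[add_zero →]=  a    ⊢ ((- (-1 + 0)) + (a + (- a)))
(3) (a + (- a))  =[sub_self →]=  0    ⊢ ((- (-1 + 0)) + 0)
(4) ((- (-1 + 0)) + 0)  =[add_zero →]=  (- (-1 + 0))
(5) (-1 + 0)  =[add_zero →]=  -1    ⊢ cost 5, within 5

(- -1)   [cost 5]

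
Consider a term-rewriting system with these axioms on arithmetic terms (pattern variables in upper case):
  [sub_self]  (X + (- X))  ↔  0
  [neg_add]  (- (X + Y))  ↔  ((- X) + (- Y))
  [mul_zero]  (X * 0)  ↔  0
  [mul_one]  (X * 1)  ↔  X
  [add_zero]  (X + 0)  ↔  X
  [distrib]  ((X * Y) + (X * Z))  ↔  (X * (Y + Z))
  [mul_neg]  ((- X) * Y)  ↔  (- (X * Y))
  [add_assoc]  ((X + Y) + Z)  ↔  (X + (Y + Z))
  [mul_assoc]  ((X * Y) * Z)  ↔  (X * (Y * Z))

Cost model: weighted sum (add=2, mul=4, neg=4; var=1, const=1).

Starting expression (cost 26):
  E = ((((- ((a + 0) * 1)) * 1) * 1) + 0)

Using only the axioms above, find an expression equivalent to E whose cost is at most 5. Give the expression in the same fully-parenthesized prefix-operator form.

(- a)   [cost 5]

step 1: add_zero (→) rewrites ((((- ((a + 0) * 1)) * 1) * 1) + 0) into (((- ((a + 0) * 1)) * 1) * 1)
step 2: mul_one (→) rewrites ((a + 0) * 1) into (a + 0), now (((- (a + 0)) * 1) * 1)
step 3: mul_one (→) rewrites (((- (a + 0)) * 1) * 1) into ((- (a + 0)) * 1)
step 4: add_zero (→) rewrites (a + 0) into a, now ((- a) * 1)
step 5: mul_one (→) rewrites ((- a) * 1) into (- a), reaching cost 5 (bound 5)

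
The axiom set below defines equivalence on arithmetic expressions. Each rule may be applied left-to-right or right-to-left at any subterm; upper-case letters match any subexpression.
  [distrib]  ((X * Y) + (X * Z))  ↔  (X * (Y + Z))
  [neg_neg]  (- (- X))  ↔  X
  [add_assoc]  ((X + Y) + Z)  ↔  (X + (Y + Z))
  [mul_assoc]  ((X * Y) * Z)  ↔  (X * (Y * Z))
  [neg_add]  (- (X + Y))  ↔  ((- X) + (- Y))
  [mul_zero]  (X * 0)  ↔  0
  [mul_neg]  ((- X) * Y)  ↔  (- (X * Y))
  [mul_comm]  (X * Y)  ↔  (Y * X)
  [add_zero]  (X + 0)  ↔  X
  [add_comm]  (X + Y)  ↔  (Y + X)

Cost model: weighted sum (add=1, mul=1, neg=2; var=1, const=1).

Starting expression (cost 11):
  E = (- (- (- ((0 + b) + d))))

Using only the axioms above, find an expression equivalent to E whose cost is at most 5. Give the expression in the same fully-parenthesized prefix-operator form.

(- (b + d))   [cost 5]

step 1: neg_neg (→) rewrites (- (- (- ((0 + b) + d)))) into (- ((0 + b) + d))
step 2: add_comm (→) rewrites (0 + b) into (b + 0), now (- ((b + 0) + d))
step 3: add_zero (→) rewrites (b + 0) into b, reaching cost 5 (bound 5)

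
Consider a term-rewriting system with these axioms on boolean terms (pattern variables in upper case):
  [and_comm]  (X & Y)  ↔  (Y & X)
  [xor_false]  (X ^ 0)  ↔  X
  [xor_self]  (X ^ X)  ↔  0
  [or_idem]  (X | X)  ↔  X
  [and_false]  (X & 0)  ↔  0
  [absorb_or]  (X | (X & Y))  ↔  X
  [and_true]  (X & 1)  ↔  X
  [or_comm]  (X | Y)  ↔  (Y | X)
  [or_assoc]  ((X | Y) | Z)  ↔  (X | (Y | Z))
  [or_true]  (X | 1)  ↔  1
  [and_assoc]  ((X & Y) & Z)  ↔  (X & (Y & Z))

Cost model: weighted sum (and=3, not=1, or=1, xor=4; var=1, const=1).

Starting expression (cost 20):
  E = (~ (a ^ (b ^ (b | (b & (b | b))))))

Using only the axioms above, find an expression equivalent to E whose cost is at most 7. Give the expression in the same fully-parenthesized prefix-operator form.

(~ (a ^ 0))   [cost 7]

step 1: or_idem (→) rewrites (b | b) into b, now (~ (a ^ (b ^ (b | (b & b)))))
step 2: absorb_or (→) rewrites (b | (b & b)) into b, now (~ (a ^ (b ^ b)))
step 3: xor_self (→) rewrites (b ^ b) into 0, reaching cost 7 (bound 7)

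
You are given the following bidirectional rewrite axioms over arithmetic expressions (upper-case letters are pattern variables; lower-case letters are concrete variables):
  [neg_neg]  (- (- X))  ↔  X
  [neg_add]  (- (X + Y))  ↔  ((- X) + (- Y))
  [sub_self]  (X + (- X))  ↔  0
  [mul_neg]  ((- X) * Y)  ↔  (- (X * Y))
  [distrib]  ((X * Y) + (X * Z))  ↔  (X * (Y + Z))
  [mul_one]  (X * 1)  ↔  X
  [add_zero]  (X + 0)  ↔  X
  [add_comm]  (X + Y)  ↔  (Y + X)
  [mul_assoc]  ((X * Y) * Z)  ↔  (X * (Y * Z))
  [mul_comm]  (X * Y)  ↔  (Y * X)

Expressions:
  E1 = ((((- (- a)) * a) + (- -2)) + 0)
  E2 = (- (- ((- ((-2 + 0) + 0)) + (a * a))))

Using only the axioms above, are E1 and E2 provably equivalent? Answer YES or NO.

1. [neg_neg →] (- (- a))  →  a;  E1 = (((a * a) + (- -2)) + 0)
2. [add_zero →] (((a * a) + (- -2)) + 0)  →  ((a * a) + (- -2))
3. [add_comm →] ((a * a) + (- -2))  →  ((- -2) + (a * a))
4. [add_zero ←] -2  →  (-2 + 0);  E1 = ((- (-2 + 0)) + (a * a))
5. [add_zero ←] -2  →  (-2 + 0);  E1 = ((- ((-2 + 0) + 0)) + (a * a))
6. [neg_neg ←] ((- ((-2 + 0) + 0)) + (a * a))  →  (- (- ((- ((-2 + 0) + 0)) + (a * a))));  this is E2

YES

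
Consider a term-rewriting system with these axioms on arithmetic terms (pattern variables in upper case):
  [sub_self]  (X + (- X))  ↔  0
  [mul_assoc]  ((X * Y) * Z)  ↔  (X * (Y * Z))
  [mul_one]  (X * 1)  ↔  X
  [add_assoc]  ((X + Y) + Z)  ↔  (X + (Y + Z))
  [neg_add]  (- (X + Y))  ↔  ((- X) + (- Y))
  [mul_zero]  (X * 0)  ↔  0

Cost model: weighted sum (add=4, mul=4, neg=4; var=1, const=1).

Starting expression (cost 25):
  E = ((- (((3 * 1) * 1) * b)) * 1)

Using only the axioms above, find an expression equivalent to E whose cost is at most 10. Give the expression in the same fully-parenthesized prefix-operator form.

(- (3 * b))   [cost 10]

(1) ((3 * 1) * 1)  =[mul_one →]=  (3 * 1)    ⊢ ((- ((3 * 1) * b)) * 1)
(2) ((- ((3 * 1) * b)) * 1)  =[mul_one →]=  (- ((3 * 1) * b))
(3) (3 * 1)  =[mul_one →]=  3    ⊢ cost 10, within 10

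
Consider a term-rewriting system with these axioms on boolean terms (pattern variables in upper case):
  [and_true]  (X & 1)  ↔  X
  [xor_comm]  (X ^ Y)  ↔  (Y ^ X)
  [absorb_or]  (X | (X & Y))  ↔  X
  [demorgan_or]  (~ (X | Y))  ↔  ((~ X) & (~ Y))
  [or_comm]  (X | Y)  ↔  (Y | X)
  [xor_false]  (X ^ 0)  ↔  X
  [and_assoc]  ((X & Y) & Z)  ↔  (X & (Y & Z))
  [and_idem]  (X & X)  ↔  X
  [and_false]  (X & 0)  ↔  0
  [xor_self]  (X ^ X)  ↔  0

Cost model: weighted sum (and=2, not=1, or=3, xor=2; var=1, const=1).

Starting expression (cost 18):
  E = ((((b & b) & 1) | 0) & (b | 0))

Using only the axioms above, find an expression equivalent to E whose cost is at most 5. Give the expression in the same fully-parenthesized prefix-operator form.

step 1: and_idem (→) rewrites (b & b) into b, now (((b & 1) | 0) & (b | 0))
step 2: and_true (→) rewrites (b & 1) into b, now ((b | 0) & (b | 0))
step 3: and_idem (→) rewrites ((b | 0) & (b | 0)) into (b | 0), reaching cost 5 (bound 5)

(b | 0)   [cost 5]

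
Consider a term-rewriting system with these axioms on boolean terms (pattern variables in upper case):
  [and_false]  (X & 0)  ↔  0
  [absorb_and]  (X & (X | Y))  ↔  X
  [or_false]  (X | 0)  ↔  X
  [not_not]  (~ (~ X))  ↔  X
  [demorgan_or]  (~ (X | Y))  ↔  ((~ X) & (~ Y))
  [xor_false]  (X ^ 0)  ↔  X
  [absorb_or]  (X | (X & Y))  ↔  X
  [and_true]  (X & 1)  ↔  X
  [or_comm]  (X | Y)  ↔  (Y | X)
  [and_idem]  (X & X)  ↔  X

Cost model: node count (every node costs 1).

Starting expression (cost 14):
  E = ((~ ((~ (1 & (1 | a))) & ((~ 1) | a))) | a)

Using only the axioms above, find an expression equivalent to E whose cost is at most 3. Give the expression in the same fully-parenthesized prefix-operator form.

(1 | a)   [cost 3]

(1) (1 & (1 | a))  =[absorb_and →]=  1    ⊢ ((~ ((~ 1) & ((~ 1) | a))) | a)
(2) ((~ 1) & ((~ 1) | a))  =[absorb_and →]=  (~ 1)    ⊢ ((~ (~ 1)) | a)
(3) (~ (~ 1))  =[not_not →]=  1    ⊢ cost 3, within 3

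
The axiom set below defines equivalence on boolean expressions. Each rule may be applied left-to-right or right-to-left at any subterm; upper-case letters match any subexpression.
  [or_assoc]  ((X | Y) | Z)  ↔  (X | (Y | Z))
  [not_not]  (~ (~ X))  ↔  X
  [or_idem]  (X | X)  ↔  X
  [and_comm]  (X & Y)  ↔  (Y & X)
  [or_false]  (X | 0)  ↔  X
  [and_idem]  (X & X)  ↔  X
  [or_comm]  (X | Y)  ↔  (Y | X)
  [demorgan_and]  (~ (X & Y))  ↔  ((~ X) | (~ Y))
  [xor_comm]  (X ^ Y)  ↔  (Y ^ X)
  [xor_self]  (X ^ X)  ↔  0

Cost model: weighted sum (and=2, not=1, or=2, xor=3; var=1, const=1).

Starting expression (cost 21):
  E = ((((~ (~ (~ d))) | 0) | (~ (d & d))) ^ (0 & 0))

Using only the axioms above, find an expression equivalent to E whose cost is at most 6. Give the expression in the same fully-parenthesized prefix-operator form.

1. [not_not →] (~ (~ d))  →  d;  E = ((((~ d) | 0) | (~ (d & d))) ^ (0 & 0))
2. [and_idem →] (d & d)  →  d;  E = ((((~ d) | 0) | (~ d)) ^ (0 & 0))
3. [or_false →] ((~ d) | 0)  →  (~ d);  E = (((~ d) | (~ d)) ^ (0 & 0))
4. [or_idem →] ((~ d) | (~ d))  →  (~ d);  E = ((~ d) ^ (0 & 0))
5. [and_idem →] (0 & 0)  →  0;  cost 6 ≤ 6, done

((~ d) ^ 0)   [cost 6]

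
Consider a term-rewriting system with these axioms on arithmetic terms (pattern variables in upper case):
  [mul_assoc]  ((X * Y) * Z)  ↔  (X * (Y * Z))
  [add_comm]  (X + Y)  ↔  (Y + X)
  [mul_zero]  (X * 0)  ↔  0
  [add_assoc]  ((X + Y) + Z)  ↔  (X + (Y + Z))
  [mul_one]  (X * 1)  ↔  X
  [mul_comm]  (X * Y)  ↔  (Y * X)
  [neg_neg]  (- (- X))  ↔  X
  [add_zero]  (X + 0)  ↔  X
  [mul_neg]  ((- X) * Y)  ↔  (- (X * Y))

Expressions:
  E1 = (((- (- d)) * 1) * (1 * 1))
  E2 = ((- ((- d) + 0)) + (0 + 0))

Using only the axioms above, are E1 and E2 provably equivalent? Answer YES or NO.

YES

(1) (1 * 1)  =[mul_one →]=  1    ⊢ (((- (- d)) * 1) * 1)
(2) ((- (- d)) * 1)  =[mul_one →]=  (- (- d))    ⊢ ((- (- d)) * 1)
(3) ((- (- d)) * 1)  =[mul_one →]=  (- (- d))
(4) (- d)  =[add_zero ←]=  ((- d) + 0)    ⊢ (- ((- d) + 0))
(5) (- ((- d) + 0))  =[add_zero ←]=  ((- ((- d) + 0)) + 0)
(6) 0  =[add_zero ←]=  (0 + 0)    ⊢ E2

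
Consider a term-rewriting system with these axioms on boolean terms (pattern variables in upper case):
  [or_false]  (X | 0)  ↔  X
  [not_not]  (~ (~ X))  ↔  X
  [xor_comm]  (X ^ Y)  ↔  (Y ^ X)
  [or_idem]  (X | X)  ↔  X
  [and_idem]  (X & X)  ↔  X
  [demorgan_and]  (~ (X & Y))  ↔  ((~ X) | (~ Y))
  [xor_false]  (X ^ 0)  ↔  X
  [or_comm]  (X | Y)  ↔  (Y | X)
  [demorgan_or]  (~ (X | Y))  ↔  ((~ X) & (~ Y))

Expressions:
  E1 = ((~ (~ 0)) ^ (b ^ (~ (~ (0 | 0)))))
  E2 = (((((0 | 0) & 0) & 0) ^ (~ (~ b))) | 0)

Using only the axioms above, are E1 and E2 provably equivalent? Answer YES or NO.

YES

1. [or_idem →] (0 | 0)  →  0;  E1 = ((~ (~ 0)) ^ (b ^ (~ (~ 0))))
2. [not_not →] (~ (~ 0))  →  0;  E1 = ((~ (~ 0)) ^ (b ^ 0))
3. [not_not →] (~ (~ 0))  →  0;  E1 = (0 ^ (b ^ 0))
4. [xor_false →] (b ^ 0)  →  b;  E1 = (0 ^ b)
5. [and_idem ←] 0  →  (0 & 0);  E1 = ((0 & 0) ^ b)
6. [or_false ←] ((0 & 0) ^ b)  →  (((0 & 0) ^ b) | 0)
7. [and_idem ←] 0  →  (0 & 0);  E1 = ((((0 & 0) & 0) ^ b) | 0)
8. [not_not ←] b  →  (~ (~ b));  E1 = ((((0 & 0) & 0) ^ (~ (~ b))) | 0)
9. [or_idem ←] 0  →  (0 | 0);  this is E2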